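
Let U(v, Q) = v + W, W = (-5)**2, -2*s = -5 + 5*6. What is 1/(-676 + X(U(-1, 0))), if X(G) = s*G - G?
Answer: -1/1000 ≈ -0.0010000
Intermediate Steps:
s = -25/2 (s = -(-5 + 5*6)/2 = -(-5 + 30)/2 = -1/2*25 = -25/2 ≈ -12.500)
W = 25
U(v, Q) = 25 + v (U(v, Q) = v + 25 = 25 + v)
X(G) = -27*G/2 (X(G) = -25*G/2 - G = -27*G/2)
1/(-676 + X(U(-1, 0))) = 1/(-676 - 27*(25 - 1)/2) = 1/(-676 - 27/2*24) = 1/(-676 - 324) = 1/(-1000) = -1/1000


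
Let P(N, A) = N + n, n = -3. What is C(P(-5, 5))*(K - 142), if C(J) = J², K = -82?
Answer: -14336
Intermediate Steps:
P(N, A) = -3 + N (P(N, A) = N - 3 = -3 + N)
C(P(-5, 5))*(K - 142) = (-3 - 5)²*(-82 - 142) = (-8)²*(-224) = 64*(-224) = -14336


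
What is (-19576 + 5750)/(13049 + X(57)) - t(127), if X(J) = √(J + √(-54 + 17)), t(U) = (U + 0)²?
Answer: -16129 - 13826/(13049 + √(57 + I*√37)) ≈ -16130.0 + 3.2625e-5*I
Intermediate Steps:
t(U) = U²
X(J) = √(J + I*√37) (X(J) = √(J + √(-37)) = √(J + I*√37))
(-19576 + 5750)/(13049 + X(57)) - t(127) = (-19576 + 5750)/(13049 + √(57 + I*√37)) - 1*127² = -13826/(13049 + √(57 + I*√37)) - 1*16129 = -13826/(13049 + √(57 + I*√37)) - 16129 = -16129 - 13826/(13049 + √(57 + I*√37))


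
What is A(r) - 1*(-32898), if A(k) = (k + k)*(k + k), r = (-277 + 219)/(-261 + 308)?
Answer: 72685138/2209 ≈ 32904.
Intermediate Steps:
r = -58/47 ≈ -1.2340
A(k) = 4*k² (A(k) = (2*k)*(2*k) = 4*k²)
A(r) - 1*(-32898) = 4*(-58/47)² - 1*(-32898) = 4*(3364/2209) + 32898 = 13456/2209 + 32898 = 72685138/2209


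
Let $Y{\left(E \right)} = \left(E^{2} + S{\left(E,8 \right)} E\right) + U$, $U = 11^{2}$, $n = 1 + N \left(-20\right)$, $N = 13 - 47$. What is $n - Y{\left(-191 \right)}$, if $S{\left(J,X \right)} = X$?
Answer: $-34393$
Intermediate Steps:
$N = -34$ ($N = 13 - 47 = -34$)
$n = 681$ ($n = 1 - -680 = 1 + 680 = 681$)
$U = 121$
$Y{\left(E \right)} = 121 + E^{2} + 8 E$ ($Y{\left(E \right)} = \left(E^{2} + 8 E\right) + 121 = 121 + E^{2} + 8 E$)
$n - Y{\left(-191 \right)} = 681 - \left(121 + \left(-191\right)^{2} + 8 \left(-191\right)\right) = 681 - \left(121 + 36481 - 1528\right) = 681 - 35074 = -34393$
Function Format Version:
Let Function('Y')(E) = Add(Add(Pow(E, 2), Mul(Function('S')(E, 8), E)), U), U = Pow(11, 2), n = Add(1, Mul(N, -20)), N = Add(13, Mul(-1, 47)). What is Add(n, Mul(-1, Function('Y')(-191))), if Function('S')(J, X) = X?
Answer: -34393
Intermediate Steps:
N = -34 (N = Add(13, -47) = -34)
n = 681 (n = Add(1, Mul(-34, -20)) = Add(1, 680) = 681)
U = 121
Function('Y')(E) = Add(121, Pow(E, 2), Mul(8, E)) (Function('Y')(E) = Add(Add(Pow(E, 2), Mul(8, E)), 121) = Add(121, Pow(E, 2), Mul(8, E)))
Add(n, Mul(-1, Function('Y')(-191))) = Add(681, Mul(-1, Add(121, Pow(-191, 2), Mul(8, -191)))) = Add(681, Mul(-1, Add(121, 36481, -1528))) = Add(681, Mul(-1, 35074)) = Add(681, -35074) = -34393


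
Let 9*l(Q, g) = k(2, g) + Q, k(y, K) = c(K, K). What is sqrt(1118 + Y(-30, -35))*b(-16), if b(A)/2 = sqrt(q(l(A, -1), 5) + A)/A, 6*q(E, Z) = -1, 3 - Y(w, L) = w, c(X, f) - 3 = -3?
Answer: -I*sqrt(669882)/48 ≈ -17.051*I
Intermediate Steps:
c(X, f) = 0 (c(X, f) = 3 - 3 = 0)
k(y, K) = 0
Y(w, L) = 3 - w
l(Q, g) = Q/9 (l(Q, g) = (0 + Q)/9 = Q/9)
q(E, Z) = -1/6 (q(E, Z) = (1/6)*(-1) = -1/6)
b(A) = 2*sqrt(-1/6 + A)/A (b(A) = 2*(sqrt(-1/6 + A)/A) = 2*sqrt(-1/6 + A)/A)
sqrt(1118 + Y(-30, -35))*b(-16) = sqrt(1118 + (3 - 1*(-30)))*((1/3)*sqrt(-6 + 36*(-16))/(-16)) = sqrt(1118 + (3 + 30))*((1/3)*(-1/16)*sqrt(-6 - 576)) = sqrt(1118 + 33)*((1/3)*(-1/16)*sqrt(-582)) = sqrt(1151)*((1/3)*(-1/16)*(I*sqrt(582))) = sqrt(1151)*(-I*sqrt(582)/48) = -I*sqrt(669882)/48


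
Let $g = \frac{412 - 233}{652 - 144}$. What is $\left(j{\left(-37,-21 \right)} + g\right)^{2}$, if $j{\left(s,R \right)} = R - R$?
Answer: $\frac{32041}{258064} \approx 0.12416$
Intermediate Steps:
$j{\left(s,R \right)} = 0$
$g = \frac{179}{508}$ ($g = \frac{179}{652 - 144} = \frac{179}{508} \approx 0.35236$)
$\left(j{\left(-37,-21 \right)} + g\right)^{2} = \left(0 + \frac{179}{508}\right)^{2} = \left(\frac{179}{508}\right)^{2} = \frac{32041}{258064}$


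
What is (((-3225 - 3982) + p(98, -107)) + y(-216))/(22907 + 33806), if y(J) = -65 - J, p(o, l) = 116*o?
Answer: 4312/56713 ≈ 0.076032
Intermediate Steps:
(((-3225 - 3982) + p(98, -107)) + y(-216))/(22907 + 33806) = (((-3225 - 3982) + 116*98) + (-65 - 1*(-216)))/(22907 + 33806) = ((-7207 + 11368) + (-65 + 216))/56713 = (4161 + 151)*(1/56713) = 4312*(1/56713) = 4312/56713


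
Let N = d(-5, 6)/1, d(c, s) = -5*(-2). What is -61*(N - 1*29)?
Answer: 1159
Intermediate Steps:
d(c, s) = 10
N = 10 (N = 10/1 = 10*1 = 10)
-61*(N - 1*29) = -61*(10 - 1*29) = -61*(10 - 29) = -61*(-19) = 1159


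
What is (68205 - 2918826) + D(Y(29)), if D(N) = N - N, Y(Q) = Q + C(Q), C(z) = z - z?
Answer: -2850621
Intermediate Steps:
C(z) = 0
Y(Q) = Q (Y(Q) = Q + 0 = Q)
D(N) = 0
(68205 - 2918826) + D(Y(29)) = (68205 - 2918826) + 0 = -2850621 + 0 = -2850621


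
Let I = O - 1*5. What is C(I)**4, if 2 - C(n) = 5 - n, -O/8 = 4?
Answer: 2560000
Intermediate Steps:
O = -32 (O = -8*4 = -32)
I = -37 (I = -32 - 1*5 = -32 - 5 = -37)
C(n) = -3 + n (C(n) = 2 - (5 - n) = 2 + (-5 + n) = -3 + n)
C(I)**4 = (-3 - 37)**4 = (-40)**4 = 2560000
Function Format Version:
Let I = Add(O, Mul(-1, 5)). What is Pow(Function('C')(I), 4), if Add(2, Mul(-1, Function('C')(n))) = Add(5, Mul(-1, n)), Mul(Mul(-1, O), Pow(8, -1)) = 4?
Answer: 2560000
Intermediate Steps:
O = -32 (O = Mul(-8, 4) = -32)
I = -37 (I = Add(-32, Mul(-1, 5)) = Add(-32, -5) = -37)
Function('C')(n) = Add(-3, n) (Function('C')(n) = Add(2, Mul(-1, Add(5, Mul(-1, n)))) = Add(2, Add(-5, n)) = Add(-3, n))
Pow(Function('C')(I), 4) = Pow(Add(-3, -37), 4) = Pow(-40, 4) = 2560000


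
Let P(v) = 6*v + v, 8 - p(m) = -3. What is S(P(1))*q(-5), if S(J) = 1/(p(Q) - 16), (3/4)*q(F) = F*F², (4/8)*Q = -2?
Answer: 100/3 ≈ 33.333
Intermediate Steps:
Q = -4 (Q = 2*(-2) = -4)
p(m) = 11 (p(m) = 8 - 1*(-3) = 8 + 3 = 11)
P(v) = 7*v
q(F) = 4*F³/3 (q(F) = 4*(F*F²)/3 = 4*F³/3)
S(J) = -⅕ (S(J) = 1/(11 - 16) = 1/(-5) = -⅕)
S(P(1))*q(-5) = -4*(-5)³/15 = -4*(-125)/15 = -⅕*(-500/3) = 100/3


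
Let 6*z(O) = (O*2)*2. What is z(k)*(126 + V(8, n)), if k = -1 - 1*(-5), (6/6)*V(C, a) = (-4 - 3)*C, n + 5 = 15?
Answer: 560/3 ≈ 186.67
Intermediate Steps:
n = 10 (n = -5 + 15 = 10)
V(C, a) = -7*C (V(C, a) = (-4 - 3)*C = -7*C)
k = 4 (k = -1 + 5 = 4)
z(O) = 2*O/3 (z(O) = ((O*2)*2)/6 = ((2*O)*2)/6 = (4*O)/6 = 2*O/3)
z(k)*(126 + V(8, n)) = ((⅔)*4)*(126 - 7*8) = 8*(126 - 56)/3 = (8/3)*70 = 560/3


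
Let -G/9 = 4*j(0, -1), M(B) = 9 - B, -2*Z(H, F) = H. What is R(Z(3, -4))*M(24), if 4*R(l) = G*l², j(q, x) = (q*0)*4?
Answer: 0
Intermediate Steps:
Z(H, F) = -H/2
j(q, x) = 0 (j(q, x) = 0*4 = 0)
G = 0 (G = -36*0 = -9*0 = 0)
R(l) = 0 (R(l) = (0*l²)/4 = (¼)*0 = 0)
R(Z(3, -4))*M(24) = 0*(9 - 1*24) = 0*(9 - 24) = 0*(-15) = 0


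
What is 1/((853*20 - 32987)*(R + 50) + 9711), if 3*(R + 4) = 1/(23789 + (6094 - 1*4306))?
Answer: -25577/18490411496 ≈ -1.3833e-6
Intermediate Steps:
R = -306923/76731 (R = -4 + 1/(3*(23789 + (6094 - 1*4306))) = -4 + 1/(3*(23789 + (6094 - 4306))) = -4 + 1/(3*(23789 + 1788)) = -4 + (⅓)/25577 = -4 + (⅓)*(1/25577) = -4 + 1/76731 = -306923/76731 ≈ -4.0000)
1/((853*20 - 32987)*(R + 50) + 9711) = 1/((853*20 - 32987)*(-306923/76731 + 50) + 9711) = 1/((17060 - 32987)*(3529627/76731) + 9711) = 1/(-15927*3529627/76731 + 9711) = 1/(-18738789743/25577 + 9711) = 1/(-18490411496/25577) = -25577/18490411496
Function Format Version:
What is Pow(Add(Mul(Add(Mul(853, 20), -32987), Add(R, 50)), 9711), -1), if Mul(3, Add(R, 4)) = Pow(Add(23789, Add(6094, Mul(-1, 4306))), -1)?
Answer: Rational(-25577, 18490411496) ≈ -1.3833e-6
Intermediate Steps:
R = Rational(-306923, 76731) (R = Add(-4, Mul(Rational(1, 3), Pow(Add(23789, Add(6094, Mul(-1, 4306))), -1))) = Add(-4, Mul(Rational(1, 3), Pow(Add(23789, Add(6094, -4306)), -1))) = Add(-4, Mul(Rational(1, 3), Pow(Add(23789, 1788), -1))) = Add(-4, Mul(Rational(1, 3), Pow(25577, -1))) = Add(-4, Mul(Rational(1, 3), Rational(1, 25577))) = Add(-4, Rational(1, 76731)) = Rational(-306923, 76731) ≈ -4.0000)
Pow(Add(Mul(Add(Mul(853, 20), -32987), Add(R, 50)), 9711), -1) = Pow(Add(Mul(Add(Mul(853, 20), -32987), Add(Rational(-306923, 76731), 50)), 9711), -1) = Pow(Add(Mul(Add(17060, -32987), Rational(3529627, 76731)), 9711), -1) = Pow(Add(Mul(-15927, Rational(3529627, 76731)), 9711), -1) = Pow(Add(Rational(-18738789743, 25577), 9711), -1) = Pow(Rational(-18490411496, 25577), -1) = Rational(-25577, 18490411496)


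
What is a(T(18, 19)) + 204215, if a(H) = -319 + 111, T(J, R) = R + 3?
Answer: 204007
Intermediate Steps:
T(J, R) = 3 + R
a(H) = -208
a(T(18, 19)) + 204215 = -208 + 204215 = 204007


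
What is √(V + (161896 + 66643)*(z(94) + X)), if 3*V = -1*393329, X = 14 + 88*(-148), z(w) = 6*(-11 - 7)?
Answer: I*√26982951405/3 ≈ 54755.0*I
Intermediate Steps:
z(w) = -108 (z(w) = 6*(-18) = -108)
X = -13010 (X = 14 - 13024 = -13010)
V = -393329/3 (V = (-1*393329)/3 = (⅓)*(-393329) = -393329/3 ≈ -1.3111e+5)
√(V + (161896 + 66643)*(z(94) + X)) = √(-393329/3 + (161896 + 66643)*(-108 - 13010)) = √(-393329/3 + 228539*(-13118)) = √(-393329/3 - 2997974602) = √(-8994317135/3) = I*√26982951405/3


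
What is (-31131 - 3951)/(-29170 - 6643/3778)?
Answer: 132539796/110210903 ≈ 1.2026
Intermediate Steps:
(-31131 - 3951)/(-29170 - 6643/3778) = -35082/(-29170 - 6643*1/3778) = -35082/(-29170 - 6643/3778) = -35082/(-110210903/3778) = -35082*(-3778/110210903) = 132539796/110210903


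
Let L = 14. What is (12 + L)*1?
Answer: 26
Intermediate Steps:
(12 + L)*1 = (12 + 14)*1 = 26*1 = 26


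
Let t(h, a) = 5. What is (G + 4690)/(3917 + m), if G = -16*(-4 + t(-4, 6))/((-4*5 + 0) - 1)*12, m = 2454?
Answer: 32894/44597 ≈ 0.73758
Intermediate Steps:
G = 64/7 (G = -16*(-4 + 5)/((-4*5 + 0) - 1)*12 = -16/((-20 + 0) - 1)*12 = -16/(-20 - 1)*12 = -16/(-21)*12 = -16*(-1)/21*12 = -16*(-1/21)*12 = (16/21)*12 = 64/7 ≈ 9.1429)
(G + 4690)/(3917 + m) = (64/7 + 4690)/(3917 + 2454) = (32894/7)/6371 = (32894/7)*(1/6371) = 32894/44597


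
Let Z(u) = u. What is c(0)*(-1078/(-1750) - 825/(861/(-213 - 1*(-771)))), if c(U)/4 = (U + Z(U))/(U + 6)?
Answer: 0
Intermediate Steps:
c(U) = 8*U/(6 + U) (c(U) = 4*((U + U)/(U + 6)) = 4*((2*U)/(6 + U)) = 4*(2*U/(6 + U)) = 8*U/(6 + U))
c(0)*(-1078/(-1750) - 825/(861/(-213 - 1*(-771)))) = (8*0/(6 + 0))*(-1078/(-1750) - 825/(861/(-213 - 1*(-771)))) = (8*0/6)*(-1078*(-1/1750) - 825/(861/(-213 + 771))) = (8*0*(⅙))*(77/125 - 825/(861/558)) = 0*(77/125 - 825/(861*(1/558))) = 0*(77/125 - 825/287/186) = 0*(77/125 - 825*186/287) = 0*(77/125 - 153450/287) = 0*(-19159151/35875) = 0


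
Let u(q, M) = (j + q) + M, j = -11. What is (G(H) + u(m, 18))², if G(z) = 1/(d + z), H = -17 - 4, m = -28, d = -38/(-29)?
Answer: 144480400/326041 ≈ 443.14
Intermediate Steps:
d = 38/29 (d = -38*(-1/29) = 38/29 ≈ 1.3103)
u(q, M) = -11 + M + q (u(q, M) = (-11 + q) + M = -11 + M + q)
H = -21
G(z) = 1/(38/29 + z)
(G(H) + u(m, 18))² = (29/(38 + 29*(-21)) + (-11 + 18 - 28))² = (29/(38 - 609) - 21)² = (29/(-571) - 21)² = (29*(-1/571) - 21)² = (-29/571 - 21)² = (-12020/571)² = 144480400/326041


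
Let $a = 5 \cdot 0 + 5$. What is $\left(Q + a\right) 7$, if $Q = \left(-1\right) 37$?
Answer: $-224$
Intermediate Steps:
$a = 5$ ($a = 0 + 5 = 5$)
$Q = -37$
$\left(Q + a\right) 7 = \left(-37 + 5\right) 7 = \left(-32\right) 7 = -224$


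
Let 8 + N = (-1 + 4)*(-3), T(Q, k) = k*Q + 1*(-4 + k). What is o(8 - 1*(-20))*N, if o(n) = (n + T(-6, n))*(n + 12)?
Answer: 78880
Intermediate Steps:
T(Q, k) = -4 + k + Q*k (T(Q, k) = Q*k + (-4 + k) = -4 + k + Q*k)
o(n) = (-4 - 4*n)*(12 + n) (o(n) = (n + (-4 + n - 6*n))*(n + 12) = (n + (-4 - 5*n))*(12 + n) = (-4 - 4*n)*(12 + n))
N = -17 (N = -8 + (-1 + 4)*(-3) = -8 + 3*(-3) = -8 - 9 = -17)
o(8 - 1*(-20))*N = (-48 - 52*(8 - 1*(-20)) - 4*(8 - 1*(-20))²)*(-17) = (-48 - 52*(8 + 20) - 4*(8 + 20)²)*(-17) = (-48 - 52*28 - 4*28²)*(-17) = (-48 - 1456 - 4*784)*(-17) = (-48 - 1456 - 3136)*(-17) = -4640*(-17) = 78880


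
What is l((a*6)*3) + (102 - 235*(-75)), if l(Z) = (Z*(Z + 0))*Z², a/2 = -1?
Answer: 1697343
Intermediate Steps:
a = -2 (a = 2*(-1) = -2)
l(Z) = Z⁴ (l(Z) = (Z*Z)*Z² = Z²*Z² = Z⁴)
l((a*6)*3) + (102 - 235*(-75)) = (-2*6*3)⁴ + (102 - 235*(-75)) = (-12*3)⁴ + (102 + 17625) = (-36)⁴ + 17727 = 1679616 + 17727 = 1697343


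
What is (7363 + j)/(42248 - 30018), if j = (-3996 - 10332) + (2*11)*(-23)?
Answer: -7471/12230 ≈ -0.61088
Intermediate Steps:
j = -14834 (j = -14328 + 22*(-23) = -14328 - 506 = -14834)
(7363 + j)/(42248 - 30018) = (7363 - 14834)/(42248 - 30018) = -7471/12230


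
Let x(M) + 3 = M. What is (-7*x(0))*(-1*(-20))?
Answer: 420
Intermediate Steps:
x(M) = -3 + M
(-7*x(0))*(-1*(-20)) = (-7*(-3 + 0))*(-1*(-20)) = -7*(-3)*20 = 21*20 = 420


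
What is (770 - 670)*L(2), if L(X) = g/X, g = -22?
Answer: -1100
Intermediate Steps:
L(X) = -22/X
(770 - 670)*L(2) = (770 - 670)*(-22/2) = 100*(-22*1/2) = 100*(-11) = -1100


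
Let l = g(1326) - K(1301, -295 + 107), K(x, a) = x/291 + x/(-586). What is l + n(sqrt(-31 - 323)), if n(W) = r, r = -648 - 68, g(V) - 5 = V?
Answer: 104489695/170526 ≈ 612.75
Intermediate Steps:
g(V) = 5 + V
K(x, a) = 295*x/170526 (K(x, a) = x*(1/291) + x*(-1/586) = x/291 - x/586 = 295*x/170526)
l = 226586311/170526 (l = (5 + 1326) - 295*1301/170526 = 1331 - 1*383795/170526 = 1331 - 383795/170526 = 226586311/170526 ≈ 1328.8)
r = -716
n(W) = -716
l + n(sqrt(-31 - 323)) = 226586311/170526 - 716 = 104489695/170526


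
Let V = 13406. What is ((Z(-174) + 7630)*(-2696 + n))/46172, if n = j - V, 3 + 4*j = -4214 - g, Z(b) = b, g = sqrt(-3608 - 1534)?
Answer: -31979250/11543 - 466*I*sqrt(5142)/11543 ≈ -2770.4 - 2.8949*I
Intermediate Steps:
g = I*sqrt(5142) (g = sqrt(-5142) = I*sqrt(5142) ≈ 71.708*I)
j = -4217/4 - I*sqrt(5142)/4 (j = -3/4 + (-4214 - I*sqrt(5142))/4 = -3/4 + (-2107/2 - I*sqrt(5142)/4) = -4217/4 - I*sqrt(5142)/4 ≈ -1054.3 - 17.927*I)
n = -57841/4 - I*sqrt(5142)/4 (n = (-4217/4 - I*sqrt(5142)/4) - 1*13406 = (-4217/4 - I*sqrt(5142)/4) - 13406 = -57841/4 - I*sqrt(5142)/4 ≈ -14460.0 - 17.927*I)
((Z(-174) + 7630)*(-2696 + n))/46172 = ((-174 + 7630)*(-2696 + (-57841/4 - I*sqrt(5142)/4)))/46172 = (7456*(-68625/4 - I*sqrt(5142)/4))*(1/46172) = (-127917000 - 1864*I*sqrt(5142))*(1/46172) = -31979250/11543 - 466*I*sqrt(5142)/11543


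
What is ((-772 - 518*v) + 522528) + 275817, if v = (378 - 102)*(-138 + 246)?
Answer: -14642971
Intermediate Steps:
v = 29808 (v = 276*108 = 29808)
((-772 - 518*v) + 522528) + 275817 = ((-772 - 518*29808) + 522528) + 275817 = ((-772 - 15440544) + 522528) + 275817 = (-15441316 + 522528) + 275817 = -14918788 + 275817 = -14642971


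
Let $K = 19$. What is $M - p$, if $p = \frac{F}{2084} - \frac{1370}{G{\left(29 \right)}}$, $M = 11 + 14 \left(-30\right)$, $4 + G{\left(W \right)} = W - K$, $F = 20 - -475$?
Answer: $- \frac{1131013}{6252} \approx -180.9$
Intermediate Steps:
$F = 495$ ($F = 20 + 475 = 495$)
$G{\left(W \right)} = -23 + W$ ($G{\left(W \right)} = -4 + \left(W - 19\right) = -4 + \left(-19 + W\right) = -23 + W$)
$M = -409$ ($M = 11 - 420 = -409$)
$p = - \frac{1426055}{6252}$ ($p = \frac{495}{2084} - \frac{1370}{-23 + 29} = 495 \cdot \frac{1}{2084} - \frac{1370}{6} = \frac{495}{2084} - \frac{685}{3} = - \frac{1426055}{6252} \approx -228.1$)
$M - p = -409 - - \frac{1426055}{6252} = -409 + \frac{1426055}{6252} = - \frac{1131013}{6252}$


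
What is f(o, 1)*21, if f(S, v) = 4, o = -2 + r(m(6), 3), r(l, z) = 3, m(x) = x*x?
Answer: 84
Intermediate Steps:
m(x) = x²
o = 1 (o = -2 + 3 = 1)
f(o, 1)*21 = 4*21 = 84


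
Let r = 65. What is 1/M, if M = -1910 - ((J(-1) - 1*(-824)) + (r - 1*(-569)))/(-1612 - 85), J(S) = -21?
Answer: -1697/3239833 ≈ -0.00052379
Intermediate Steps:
M = -3239833/1697 (M = -1910 - ((-21 - 1*(-824)) + (65 - 1*(-569)))/(-1612 - 85) = -1910 - ((-21 + 824) + (65 + 569))/(-1697) = -1910 - (803 + 634)*(-1)/1697 = -1910 - 1437*(-1)/1697 = -1910 - 1*(-1437/1697) = -1910 + 1437/1697 = -3239833/1697 ≈ -1909.2)
1/M = 1/(-3239833/1697) = -1697/3239833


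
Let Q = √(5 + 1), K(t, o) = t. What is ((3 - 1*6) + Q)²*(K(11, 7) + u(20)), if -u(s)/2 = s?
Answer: -435 + 174*√6 ≈ -8.7888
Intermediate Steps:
u(s) = -2*s
Q = √6 ≈ 2.4495
((3 - 1*6) + Q)²*(K(11, 7) + u(20)) = ((3 - 1*6) + √6)²*(11 - 2*20) = ((3 - 6) + √6)²*(11 - 40) = (-3 + √6)²*(-29) = -29*(-3 + √6)²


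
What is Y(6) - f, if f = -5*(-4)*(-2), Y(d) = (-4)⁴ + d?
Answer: 302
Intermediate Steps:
Y(d) = 256 + d
f = -40 (f = 20*(-2) = -40)
Y(6) - f = (256 + 6) - 1*(-40) = 262 + 40 = 302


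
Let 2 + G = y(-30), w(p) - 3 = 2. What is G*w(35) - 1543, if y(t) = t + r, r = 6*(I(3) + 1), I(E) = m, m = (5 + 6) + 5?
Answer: -1193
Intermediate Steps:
m = 16 (m = 11 + 5 = 16)
I(E) = 16
w(p) = 5 (w(p) = 3 + 2 = 5)
r = 102 (r = 6*(16 + 1) = 6*17 = 102)
y(t) = 102 + t (y(t) = t + 102 = 102 + t)
G = 70 (G = -2 + (102 - 30) = -2 + 72 = 70)
G*w(35) - 1543 = 70*5 - 1543 = 350 - 1543 = -1193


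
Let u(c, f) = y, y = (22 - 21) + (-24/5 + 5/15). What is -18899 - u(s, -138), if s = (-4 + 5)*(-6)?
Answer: -283433/15 ≈ -18896.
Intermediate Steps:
s = -6 (s = 1*(-6) = -6)
y = -52/15 (y = 1 + (-24*⅕ + 5*(1/15)) = 1 + (-24/5 + ⅓) = 1 - 67/15 = -52/15 ≈ -3.4667)
u(c, f) = -52/15
-18899 - u(s, -138) = -18899 - 1*(-52/15) = -18899 + 52/15 = -283433/15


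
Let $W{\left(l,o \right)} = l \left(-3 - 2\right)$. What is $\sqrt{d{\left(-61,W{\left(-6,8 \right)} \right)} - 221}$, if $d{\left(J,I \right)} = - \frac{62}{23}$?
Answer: $\frac{7 i \sqrt{2415}}{23} \approx 14.956 i$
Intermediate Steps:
$W{\left(l,o \right)} = - 5 l$ ($W{\left(l,o \right)} = l \left(-5\right) = - 5 l$)
$d{\left(J,I \right)} = - \frac{62}{23}$ ($d{\left(J,I \right)} = \left(-62\right) \frac{1}{23} = - \frac{62}{23}$)
$\sqrt{d{\left(-61,W{\left(-6,8 \right)} \right)} - 221} = \sqrt{- \frac{62}{23} - 221} = \sqrt{- \frac{5145}{23}} = \frac{7 i \sqrt{2415}}{23}$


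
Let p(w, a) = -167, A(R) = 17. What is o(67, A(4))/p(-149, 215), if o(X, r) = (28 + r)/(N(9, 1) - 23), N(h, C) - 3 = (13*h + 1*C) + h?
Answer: -45/17869 ≈ -0.0025183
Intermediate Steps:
N(h, C) = 3 + C + 14*h (N(h, C) = 3 + ((13*h + 1*C) + h) = 3 + ((13*h + C) + h) = 3 + ((C + 13*h) + h) = 3 + (C + 14*h) = 3 + C + 14*h)
o(X, r) = 28/107 + r/107 (o(X, r) = (28 + r)/((3 + 1 + 14*9) - 23) = (28 + r)/((3 + 1 + 126) - 23) = (28 + r)/(130 - 23) = (28 + r)/107 = (28 + r)*(1/107) = 28/107 + r/107)
o(67, A(4))/p(-149, 215) = (28/107 + (1/107)*17)/(-167) = (28/107 + 17/107)*(-1/167) = (45/107)*(-1/167) = -45/17869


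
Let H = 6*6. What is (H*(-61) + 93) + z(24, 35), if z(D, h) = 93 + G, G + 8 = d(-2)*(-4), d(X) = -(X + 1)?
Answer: -2022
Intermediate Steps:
d(X) = -1 - X (d(X) = -(1 + X) = -1 - X)
G = -12 (G = -8 + (-1 - 1*(-2))*(-4) = -8 + (-1 + 2)*(-4) = -8 + 1*(-4) = -8 - 4 = -12)
z(D, h) = 81 (z(D, h) = 93 - 12 = 81)
H = 36
(H*(-61) + 93) + z(24, 35) = (36*(-61) + 93) + 81 = (-2196 + 93) + 81 = -2103 + 81 = -2022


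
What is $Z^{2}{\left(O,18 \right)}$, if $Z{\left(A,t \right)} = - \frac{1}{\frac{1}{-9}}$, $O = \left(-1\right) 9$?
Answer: $81$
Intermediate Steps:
$O = -9$
$Z{\left(A,t \right)} = 9$ ($Z{\left(A,t \right)} = - \frac{1}{- \frac{1}{9}} = \left(-1\right) \left(-9\right) = 9$)
$Z^{2}{\left(O,18 \right)} = 9^{2} = 81$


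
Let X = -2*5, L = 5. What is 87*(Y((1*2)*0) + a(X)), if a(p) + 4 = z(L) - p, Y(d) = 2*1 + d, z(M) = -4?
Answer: 348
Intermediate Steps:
Y(d) = 2 + d
X = -10
a(p) = -8 - p (a(p) = -4 + (-4 - p) = -8 - p)
87*(Y((1*2)*0) + a(X)) = 87*((2 + (1*2)*0) + (-8 - 1*(-10))) = 87*((2 + 2*0) + (-8 + 10)) = 87*((2 + 0) + 2) = 87*(2 + 2) = 87*4 = 348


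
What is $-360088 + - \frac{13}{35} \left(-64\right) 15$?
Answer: $- \frac{2518120}{7} \approx -3.5973 \cdot 10^{5}$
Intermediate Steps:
$-360088 + - \frac{13}{35} \left(-64\right) 15 = -360088 + \left(-1\right) \frac{13}{35} \left(-64\right) 15 = -360088 + \left(- \frac{13}{35}\right) \left(-64\right) 15 = -360088 + \frac{832}{35} \cdot 15 = -360088 + \frac{2496}{7} = - \frac{2518120}{7}$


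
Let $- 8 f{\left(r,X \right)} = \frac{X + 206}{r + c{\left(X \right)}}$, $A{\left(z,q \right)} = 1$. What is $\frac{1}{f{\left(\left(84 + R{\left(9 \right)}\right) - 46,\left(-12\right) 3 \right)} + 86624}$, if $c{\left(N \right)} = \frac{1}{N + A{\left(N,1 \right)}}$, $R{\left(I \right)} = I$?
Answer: $\frac{6576}{569636449} \approx 1.1544 \cdot 10^{-5}$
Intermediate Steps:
$c{\left(N \right)} = \frac{1}{1 + N}$ ($c{\left(N \right)} = \frac{1}{N + 1} = \frac{1}{1 + N}$)
$f{\left(r,X \right)} = - \frac{206 + X}{8 \left(r + \frac{1}{1 + X}\right)}$ ($f{\left(r,X \right)} = - \frac{\left(X + 206\right) \frac{1}{r + \frac{1}{1 + X}}}{8} = - \frac{\left(206 + X\right) \frac{1}{r + \frac{1}{1 + X}}}{8} = - \frac{\frac{1}{r + \frac{1}{1 + X}} \left(206 + X\right)}{8} = - \frac{206 + X}{8 \left(r + \frac{1}{1 + X}\right)}$)
$\frac{1}{f{\left(\left(84 + R{\left(9 \right)}\right) - 46,\left(-12\right) 3 \right)} + 86624} = \frac{1}{- \frac{\left(1 - 36\right) \left(206 - 36\right)}{8 + 8 \left(\left(84 + 9\right) - 46\right) \left(1 - 36\right)} + 86624} = \frac{1}{- \frac{\left(1 - 36\right) \left(206 - 36\right)}{8 + 8 \left(93 - 46\right) \left(1 - 36\right)} + 86624} = \frac{1}{\left(-1\right) \frac{1}{8 + 8 \cdot 47 \left(-35\right)} \left(-35\right) 170 + 86624} = \frac{1}{\left(-1\right) \frac{1}{8 - 13160} \left(-35\right) 170 + 86624} = \frac{1}{\left(-1\right) \frac{1}{-13152} \left(-35\right) 170 + 86624} = \frac{1}{\left(-1\right) \left(- \frac{1}{13152}\right) \left(-35\right) 170 + 86624} = \frac{1}{- \frac{2975}{6576} + 86624} = \frac{1}{\frac{569636449}{6576}} = \frac{6576}{569636449}$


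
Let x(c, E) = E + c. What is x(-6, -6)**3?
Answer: -1728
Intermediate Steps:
x(-6, -6)**3 = (-6 - 6)**3 = (-12)**3 = -1728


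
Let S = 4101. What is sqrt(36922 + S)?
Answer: sqrt(41023) ≈ 202.54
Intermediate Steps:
sqrt(36922 + S) = sqrt(36922 + 4101) = sqrt(41023)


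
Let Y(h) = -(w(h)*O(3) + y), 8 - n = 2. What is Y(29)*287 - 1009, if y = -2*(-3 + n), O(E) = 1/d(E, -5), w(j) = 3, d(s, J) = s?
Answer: 426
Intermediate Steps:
n = 6 (n = 8 - 1*2 = 8 - 2 = 6)
O(E) = 1/E
y = -6 (y = -2*(-3 + 6) = -2*3 = -6)
Y(h) = 5 (Y(h) = -(3/3 - 6) = -(3*(⅓) - 6) = -(1 - 6) = -1*(-5) = 5)
Y(29)*287 - 1009 = 5*287 - 1009 = 1435 - 1009 = 426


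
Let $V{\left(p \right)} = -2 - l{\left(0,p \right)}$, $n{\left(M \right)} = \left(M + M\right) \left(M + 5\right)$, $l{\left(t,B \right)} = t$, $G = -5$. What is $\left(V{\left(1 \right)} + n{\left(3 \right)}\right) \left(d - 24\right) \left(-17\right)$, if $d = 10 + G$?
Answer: $14858$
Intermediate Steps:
$d = 5$ ($d = 10 - 5 = 5$)
$n{\left(M \right)} = 2 M \left(5 + M\right)$
$V{\left(p \right)} = -2$ ($V{\left(p \right)} = -2 - 0 = -2 + 0 = -2$)
$\left(V{\left(1 \right)} + n{\left(3 \right)}\right) \left(d - 24\right) \left(-17\right) = \left(-2 + 2 \cdot 3 \left(5 + 3\right)\right) \left(5 - 24\right) \left(-17\right) = \left(-2 + 2 \cdot 3 \cdot 8\right) \left(-19\right) \left(-17\right) = \left(-2 + 48\right) \left(-19\right) \left(-17\right) = 46 \left(-19\right) \left(-17\right) = \left(-874\right) \left(-17\right) = 14858$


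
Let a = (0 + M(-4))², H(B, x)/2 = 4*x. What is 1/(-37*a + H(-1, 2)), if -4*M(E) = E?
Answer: -1/21 ≈ -0.047619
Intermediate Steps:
H(B, x) = 8*x (H(B, x) = 2*(4*x) = 8*x)
M(E) = -E/4
a = 1 (a = (0 - ¼*(-4))² = (0 + 1)² = 1² = 1)
1/(-37*a + H(-1, 2)) = 1/(-37*1 + 8*2) = 1/(-37 + 16) = 1/(-21) = -1/21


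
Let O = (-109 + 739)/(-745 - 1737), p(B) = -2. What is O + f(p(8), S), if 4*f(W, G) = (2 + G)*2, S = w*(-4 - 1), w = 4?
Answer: -11484/1241 ≈ -9.2538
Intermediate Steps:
S = -20 (S = 4*(-4 - 1) = 4*(-5) = -20)
f(W, G) = 1 + G/2 (f(W, G) = ((2 + G)*2)/4 = (4 + 2*G)/4 = 1 + G/2)
O = -315/1241 (O = 630/(-2482) = 630*(-1/2482) = -315/1241 ≈ -0.25383)
O + f(p(8), S) = -315/1241 + (1 + (1/2)*(-20)) = -315/1241 + (1 - 10) = -315/1241 - 9 = -11484/1241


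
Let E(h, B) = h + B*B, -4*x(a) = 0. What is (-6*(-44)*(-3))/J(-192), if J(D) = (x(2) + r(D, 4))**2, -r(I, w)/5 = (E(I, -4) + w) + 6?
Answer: -198/172225 ≈ -0.0011497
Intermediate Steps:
x(a) = 0 (x(a) = -1/4*0 = 0)
E(h, B) = h + B**2
r(I, w) = -110 - 5*I - 5*w (r(I, w) = -5*(((I + (-4)**2) + w) + 6) = -5*(((I + 16) + w) + 6) = -5*(((16 + I) + w) + 6) = -5*((16 + I + w) + 6) = -5*(22 + I + w) = -110 - 5*I - 5*w)
J(D) = (-130 - 5*D)**2 (J(D) = (0 + (-110 - 5*D - 5*4))**2 = (0 + (-110 - 5*D - 20))**2 = (0 + (-130 - 5*D))**2 = (-130 - 5*D)**2)
(-6*(-44)*(-3))/J(-192) = (-6*(-44)*(-3))/((25*(26 - 192)**2)) = (264*(-3))/((25*(-166)**2)) = -792/(25*27556) = -792/688900 = -792*1/688900 = -198/172225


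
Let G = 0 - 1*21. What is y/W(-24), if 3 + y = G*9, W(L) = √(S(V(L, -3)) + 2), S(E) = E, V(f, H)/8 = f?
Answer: 96*I*√190/95 ≈ 13.929*I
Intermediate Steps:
G = -21 (G = 0 - 21 = -21)
V(f, H) = 8*f
W(L) = √(2 + 8*L) (W(L) = √(8*L + 2) = √(2 + 8*L))
y = -192 (y = -3 - 21*9 = -3 - 189 = -192)
y/W(-24) = -192/√(2 + 8*(-24)) = -192/√(2 - 192) = -192*(-I*√190/190) = -(-96)*I*√190/95 = 96*I*√190/95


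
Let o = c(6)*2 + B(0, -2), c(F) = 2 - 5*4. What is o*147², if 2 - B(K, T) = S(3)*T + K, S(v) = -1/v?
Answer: -749112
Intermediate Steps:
c(F) = -18 (c(F) = 2 - 20 = -18)
B(K, T) = 2 - K + T/3 (B(K, T) = 2 - ((-1/3)*T + K) = 2 - ((-1*⅓)*T + K) = 2 - (-T/3 + K) = 2 - (K - T/3) = 2 + (-K + T/3) = 2 - K + T/3)
o = -104/3 (o = -18*2 + (2 - 1*0 + (⅓)*(-2)) = -36 + (2 + 0 - ⅔) = -36 + 4/3 = -104/3 ≈ -34.667)
o*147² = -104/3*147² = -104/3*21609 = -749112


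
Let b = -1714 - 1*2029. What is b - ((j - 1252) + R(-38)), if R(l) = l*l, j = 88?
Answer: -4023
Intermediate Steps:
b = -3743 (b = -1714 - 2029 = -3743)
R(l) = l²
b - ((j - 1252) + R(-38)) = -3743 - ((88 - 1252) + (-38)²) = -3743 - (-1164 + 1444) = -3743 - 1*280 = -3743 - 280 = -4023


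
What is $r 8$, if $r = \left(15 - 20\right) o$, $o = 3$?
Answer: $-120$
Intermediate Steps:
$r = -15$ ($r = \left(15 - 20\right) 3 = \left(-5\right) 3 = -15$)
$r 8 = \left(-15\right) 8 = -120$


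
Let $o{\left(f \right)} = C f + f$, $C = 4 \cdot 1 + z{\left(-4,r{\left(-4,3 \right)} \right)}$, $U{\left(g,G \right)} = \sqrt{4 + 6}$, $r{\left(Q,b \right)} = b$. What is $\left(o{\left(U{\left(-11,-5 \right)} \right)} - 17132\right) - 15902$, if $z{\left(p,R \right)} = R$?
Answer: $-33034 + 8 \sqrt{10} \approx -33009.0$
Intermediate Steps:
$U{\left(g,G \right)} = \sqrt{10}$
$C = 7$ ($C = 4 \cdot 1 + 3 = 4 + 3 = 7$)
$o{\left(f \right)} = 8 f$ ($o{\left(f \right)} = 7 f + f = 8 f$)
$\left(o{\left(U{\left(-11,-5 \right)} \right)} - 17132\right) - 15902 = \left(8 \sqrt{10} - 17132\right) - 15902 = \left(-17132 + 8 \sqrt{10}\right) - 15902 = -33034 + 8 \sqrt{10}$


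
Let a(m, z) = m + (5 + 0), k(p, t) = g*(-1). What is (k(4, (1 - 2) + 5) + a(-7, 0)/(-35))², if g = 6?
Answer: 43264/1225 ≈ 35.318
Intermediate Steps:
k(p, t) = -6 (k(p, t) = 6*(-1) = -6)
a(m, z) = 5 + m (a(m, z) = m + 5 = 5 + m)
(k(4, (1 - 2) + 5) + a(-7, 0)/(-35))² = (-6 + (5 - 7)/(-35))² = (-6 - 2*(-1/35))² = (-6 + 2/35)² = (-208/35)² = 43264/1225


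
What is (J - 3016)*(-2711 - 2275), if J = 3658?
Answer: -3201012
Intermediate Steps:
(J - 3016)*(-2711 - 2275) = (3658 - 3016)*(-2711 - 2275) = 642*(-4986) = -3201012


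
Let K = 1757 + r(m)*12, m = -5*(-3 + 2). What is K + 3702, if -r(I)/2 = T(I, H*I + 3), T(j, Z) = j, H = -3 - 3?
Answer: 5339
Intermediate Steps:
H = -6
m = 5 (m = -5*(-1) = 5)
r(I) = -2*I
K = 1637 (K = 1757 - 2*5*12 = 1757 - 10*12 = 1757 - 120 = 1637)
K + 3702 = 1637 + 3702 = 5339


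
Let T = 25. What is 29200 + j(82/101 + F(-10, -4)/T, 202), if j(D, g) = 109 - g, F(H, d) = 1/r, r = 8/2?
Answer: 29107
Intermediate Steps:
r = 4 (r = 8*(½) = 4)
F(H, d) = ¼ (F(H, d) = 1/4 = ¼)
29200 + j(82/101 + F(-10, -4)/T, 202) = 29200 + (109 - 1*202) = 29200 + (109 - 202) = 29200 - 93 = 29107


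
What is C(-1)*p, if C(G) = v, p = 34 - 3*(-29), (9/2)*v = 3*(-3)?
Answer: -242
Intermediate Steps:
v = -2 (v = 2*(3*(-3))/9 = (2/9)*(-9) = -2)
p = 121 (p = 34 + 87 = 121)
C(G) = -2
C(-1)*p = -2*121 = -242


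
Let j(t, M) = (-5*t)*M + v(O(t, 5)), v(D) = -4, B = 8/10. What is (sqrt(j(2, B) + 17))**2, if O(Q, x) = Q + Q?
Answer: 5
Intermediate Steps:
O(Q, x) = 2*Q
B = 4/5 (B = 8*(1/10) = 4/5 ≈ 0.80000)
j(t, M) = -4 - 5*M*t (j(t, M) = (-5*t)*M - 4 = -5*M*t - 4 = -4 - 5*M*t)
(sqrt(j(2, B) + 17))**2 = (sqrt((-4 - 5*4/5*2) + 17))**2 = (sqrt((-4 - 8) + 17))**2 = (sqrt(-12 + 17))**2 = (sqrt(5))**2 = 5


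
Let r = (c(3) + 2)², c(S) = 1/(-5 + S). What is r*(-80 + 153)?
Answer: 657/4 ≈ 164.25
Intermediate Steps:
r = 9/4 (r = (1/(-5 + 3) + 2)² = (1/(-2) + 2)² = (-½ + 2)² = (3/2)² = 9/4 ≈ 2.2500)
r*(-80 + 153) = 9*(-80 + 153)/4 = (9/4)*73 = 657/4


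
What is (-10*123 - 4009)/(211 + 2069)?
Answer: -5239/2280 ≈ -2.2978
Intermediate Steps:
(-10*123 - 4009)/(211 + 2069) = (-1230 - 4009)/2280 = -5239*1/2280 = -5239/2280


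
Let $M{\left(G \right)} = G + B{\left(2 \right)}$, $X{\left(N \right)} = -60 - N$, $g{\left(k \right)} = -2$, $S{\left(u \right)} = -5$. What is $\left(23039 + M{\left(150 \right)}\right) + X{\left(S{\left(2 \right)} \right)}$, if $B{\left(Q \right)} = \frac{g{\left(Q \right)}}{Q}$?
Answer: $23133$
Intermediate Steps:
$B{\left(Q \right)} = - \frac{2}{Q}$
$M{\left(G \right)} = -1 + G$ ($M{\left(G \right)} = G - \frac{2}{2} = G - 1 = -1 + G$)
$\left(23039 + M{\left(150 \right)}\right) + X{\left(S{\left(2 \right)} \right)} = \left(23039 + \left(-1 + 150\right)\right) - 55 = \left(23039 + 149\right) + \left(-60 + 5\right) = 23188 - 55 = 23133$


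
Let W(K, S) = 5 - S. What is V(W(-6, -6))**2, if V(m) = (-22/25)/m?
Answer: 4/625 ≈ 0.0064000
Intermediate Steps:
V(m) = -22/(25*m) (V(m) = (-22*1/25)/m = -22/(25*m))
V(W(-6, -6))**2 = (-22/(25*(5 - 1*(-6))))**2 = (-22/(25*(5 + 6)))**2 = (-22/25/11)**2 = (-22/25*1/11)**2 = (-2/25)**2 = 4/625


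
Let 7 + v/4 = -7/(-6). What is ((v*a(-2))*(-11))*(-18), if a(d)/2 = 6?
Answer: -55440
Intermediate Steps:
a(d) = 12 (a(d) = 2*6 = 12)
v = -70/3 (v = -28 + 4*(-7/(-6)) = -28 + 4*(-7*(-1/6)) = -28 + 4*(7/6) = -28 + 14/3 = -70/3 ≈ -23.333)
((v*a(-2))*(-11))*(-18) = (-70/3*12*(-11))*(-18) = -280*(-11)*(-18) = 3080*(-18) = -55440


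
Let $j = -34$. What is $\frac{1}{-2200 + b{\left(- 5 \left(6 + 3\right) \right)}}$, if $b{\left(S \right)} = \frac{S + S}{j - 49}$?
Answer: $- \frac{83}{182510} \approx -0.00045477$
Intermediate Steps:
$b{\left(S \right)} = - \frac{2 S}{83}$ ($b{\left(S \right)} = \frac{S + S}{-34 - 49} = \frac{2 S}{-83} = 2 S \left(- \frac{1}{83}\right) = - \frac{2 S}{83}$)
$\frac{1}{-2200 + b{\left(- 5 \left(6 + 3\right) \right)}} = \frac{1}{-2200 - \frac{2 \left(- 5 \left(6 + 3\right)\right)}{83}} = \frac{1}{-2200 - \frac{2 \left(\left(-5\right) 9\right)}{83}} = \frac{1}{-2200 - - \frac{90}{83}} = \frac{1}{-2200 + \frac{90}{83}} = \frac{1}{- \frac{182510}{83}} = - \frac{83}{182510}$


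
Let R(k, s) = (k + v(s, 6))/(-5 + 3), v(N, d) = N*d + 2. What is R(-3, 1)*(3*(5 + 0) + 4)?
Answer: -95/2 ≈ -47.500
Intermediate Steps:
v(N, d) = 2 + N*d
R(k, s) = -1 - 3*s - k/2 (R(k, s) = (k + (2 + s*6))/(-5 + 3) = (k + (2 + 6*s))/(-2) = (2 + k + 6*s)*(-½) = -1 - 3*s - k/2)
R(-3, 1)*(3*(5 + 0) + 4) = (-1 - 3*1 - ½*(-3))*(3*(5 + 0) + 4) = (-1 - 3 + 3/2)*(3*5 + 4) = -5*(15 + 4)/2 = -5/2*19 = -95/2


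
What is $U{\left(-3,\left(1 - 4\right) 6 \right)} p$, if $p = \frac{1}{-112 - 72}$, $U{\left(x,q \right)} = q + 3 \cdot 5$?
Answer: $\frac{3}{184} \approx 0.016304$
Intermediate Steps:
$U{\left(x,q \right)} = 15 + q$ ($U{\left(x,q \right)} = q + 15 = 15 + q$)
$p = - \frac{1}{184}$ ($p = \frac{1}{-112 - 72} = \frac{1}{-184} = - \frac{1}{184} \approx -0.0054348$)
$U{\left(-3,\left(1 - 4\right) 6 \right)} p = \left(15 + \left(1 - 4\right) 6\right) \left(- \frac{1}{184}\right) = \left(15 - 18\right) \left(- \frac{1}{184}\right) = \left(-3\right) \left(- \frac{1}{184}\right) = \frac{3}{184}$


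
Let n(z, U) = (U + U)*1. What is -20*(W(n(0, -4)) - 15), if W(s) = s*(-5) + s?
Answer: -340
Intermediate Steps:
n(z, U) = 2*U (n(z, U) = (2*U)*1 = 2*U)
W(s) = -4*s (W(s) = -5*s + s = -4*s)
-20*(W(n(0, -4)) - 15) = -20*(-8*(-4) - 15) = -20*(-4*(-8) - 15) = -20*(32 - 15) = -20*17 = -340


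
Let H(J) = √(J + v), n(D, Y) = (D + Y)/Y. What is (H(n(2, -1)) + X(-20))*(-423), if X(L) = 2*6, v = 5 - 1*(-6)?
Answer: -5076 - 423*√10 ≈ -6413.6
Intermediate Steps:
v = 11 (v = 5 + 6 = 11)
X(L) = 12
n(D, Y) = (D + Y)/Y
H(J) = √(11 + J) (H(J) = √(J + 11) = √(11 + J))
(H(n(2, -1)) + X(-20))*(-423) = (√(11 + (2 - 1)/(-1)) + 12)*(-423) = (√(11 - 1*1) + 12)*(-423) = (√(11 - 1) + 12)*(-423) = (√10 + 12)*(-423) = (12 + √10)*(-423) = -5076 - 423*√10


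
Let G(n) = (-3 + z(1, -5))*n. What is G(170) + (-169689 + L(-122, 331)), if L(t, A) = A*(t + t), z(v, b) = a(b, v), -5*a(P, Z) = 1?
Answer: -250997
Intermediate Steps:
a(P, Z) = -⅕ (a(P, Z) = -⅕*1 = -⅕)
z(v, b) = -⅕
L(t, A) = 2*A*t (L(t, A) = A*(2*t) = 2*A*t)
G(n) = -16*n/5 (G(n) = (-3 - ⅕)*n = -16*n/5)
G(170) + (-169689 + L(-122, 331)) = -16/5*170 + (-169689 + 2*331*(-122)) = -544 + (-169689 - 80764) = -544 - 250453 = -250997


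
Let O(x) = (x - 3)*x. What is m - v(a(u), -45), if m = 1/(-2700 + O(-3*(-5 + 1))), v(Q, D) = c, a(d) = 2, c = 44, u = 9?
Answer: -114049/2592 ≈ -44.000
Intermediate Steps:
O(x) = x*(-3 + x) (O(x) = (-3 + x)*x = x*(-3 + x))
v(Q, D) = 44
m = -1/2592 (m = 1/(-2700 + (-3*(-5 + 1))*(-3 - 3*(-5 + 1))) = 1/(-2700 + (-3*(-4))*(-3 - 3*(-4))) = 1/(-2700 + 12*(-3 + 12)) = 1/(-2700 + 12*9) = 1/(-2700 + 108) = 1/(-2592) = -1/2592 ≈ -0.00038580)
m - v(a(u), -45) = -1/2592 - 1*44 = -1/2592 - 44 = -114049/2592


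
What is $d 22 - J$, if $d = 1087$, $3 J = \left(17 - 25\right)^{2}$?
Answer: $\frac{71678}{3} \approx 23893.0$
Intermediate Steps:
$J = \frac{64}{3}$ ($J = \frac{\left(17 - 25\right)^{2}}{3} = \frac{\left(-8\right)^{2}}{3} = \frac{1}{3} \cdot 64 = \frac{64}{3} \approx 21.333$)
$d 22 - J = 1087 \cdot 22 - \frac{64}{3} = 23914 - \frac{64}{3} = \frac{71678}{3}$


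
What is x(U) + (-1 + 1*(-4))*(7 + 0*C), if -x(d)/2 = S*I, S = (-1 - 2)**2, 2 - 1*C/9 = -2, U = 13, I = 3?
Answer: -89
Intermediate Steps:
C = 36 (C = 18 - 9*(-2) = 18 + 18 = 36)
S = 9 (S = (-3)**2 = 9)
x(d) = -54 (x(d) = -18*3 = -2*27 = -54)
x(U) + (-1 + 1*(-4))*(7 + 0*C) = -54 + (-1 + 1*(-4))*(7 + 0*36) = -54 + (-1 - 4)*(7 + 0) = -54 - 5*7 = -54 - 35 = -89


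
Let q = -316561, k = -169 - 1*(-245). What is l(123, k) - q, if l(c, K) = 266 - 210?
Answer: 316617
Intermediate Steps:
k = 76 (k = -169 + 245 = 76)
l(c, K) = 56
l(123, k) - q = 56 - 1*(-316561) = 56 + 316561 = 316617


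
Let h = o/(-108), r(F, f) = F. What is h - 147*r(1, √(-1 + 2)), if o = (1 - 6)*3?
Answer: -5287/36 ≈ -146.86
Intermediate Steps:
o = -15 (o = -5*3 = -15)
h = 5/36 (h = -15/(-108) = -15*(-1/108) = 5/36 ≈ 0.13889)
h - 147*r(1, √(-1 + 2)) = 5/36 - 147*1 = 5/36 - 147 = -5287/36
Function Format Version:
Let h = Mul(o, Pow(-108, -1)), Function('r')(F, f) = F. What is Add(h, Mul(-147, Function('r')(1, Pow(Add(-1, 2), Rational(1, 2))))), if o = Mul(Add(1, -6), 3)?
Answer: Rational(-5287, 36) ≈ -146.86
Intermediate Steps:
o = -15 (o = Mul(-5, 3) = -15)
h = Rational(5, 36) (h = Mul(-15, Pow(-108, -1)) = Mul(-15, Rational(-1, 108)) = Rational(5, 36) ≈ 0.13889)
Add(h, Mul(-147, Function('r')(1, Pow(Add(-1, 2), Rational(1, 2))))) = Add(Rational(5, 36), Mul(-147, 1)) = Add(Rational(5, 36), -147) = Rational(-5287, 36)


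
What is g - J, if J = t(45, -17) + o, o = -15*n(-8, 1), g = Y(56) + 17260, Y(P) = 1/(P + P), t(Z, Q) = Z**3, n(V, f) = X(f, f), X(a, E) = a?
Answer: -8271199/112 ≈ -73850.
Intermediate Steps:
n(V, f) = f
Y(P) = 1/(2*P)
g = 1933121/112 (g = (1/2)/56 + 17260 = (1/2)*(1/56) + 17260 = 1/112 + 17260 = 1933121/112 ≈ 17260.)
o = -15 (o = -15*1 = -15)
J = 91110 (J = 45**3 - 15 = 91125 - 15 = 91110)
g - J = 1933121/112 - 1*91110 = 1933121/112 - 91110 = -8271199/112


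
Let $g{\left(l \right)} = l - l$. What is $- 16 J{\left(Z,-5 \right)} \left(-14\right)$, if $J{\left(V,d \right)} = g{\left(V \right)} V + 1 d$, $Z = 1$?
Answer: $-1120$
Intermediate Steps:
$g{\left(l \right)} = 0$
$J{\left(V,d \right)} = d$ ($J{\left(V,d \right)} = 0 V + 1 d = 0 + d = d$)
$- 16 J{\left(Z,-5 \right)} \left(-14\right) = \left(-16\right) \left(-5\right) \left(-14\right) = 80 \left(-14\right) = -1120$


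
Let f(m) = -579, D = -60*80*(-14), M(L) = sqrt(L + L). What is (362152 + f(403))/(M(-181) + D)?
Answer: 12148852800/2257920181 - 361573*I*sqrt(362)/4515840362 ≈ 5.3805 - 0.0015234*I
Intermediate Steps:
M(L) = sqrt(2)*sqrt(L) (M(L) = sqrt(2*L) = sqrt(2)*sqrt(L))
D = 67200 (D = -4800*(-14) = 67200)
(362152 + f(403))/(M(-181) + D) = (362152 - 579)/(sqrt(2)*sqrt(-181) + 67200) = 361573/(sqrt(2)*(I*sqrt(181)) + 67200) = 361573/(I*sqrt(362) + 67200) = 361573/(67200 + I*sqrt(362))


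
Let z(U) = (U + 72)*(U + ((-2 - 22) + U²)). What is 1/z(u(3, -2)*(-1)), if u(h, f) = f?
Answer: -1/1332 ≈ -0.00075075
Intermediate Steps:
z(U) = (72 + U)*(-24 + U + U²) (z(U) = (72 + U)*(U + (-24 + U²)) = (72 + U)*(-24 + U + U²))
1/z(u(3, -2)*(-1)) = 1/(-1728 + (-2*(-1))³ + 48*(-2*(-1)) + 73*(-2*(-1))²) = 1/(-1728 + 2³ + 48*2 + 73*2²) = 1/(-1728 + 8 + 96 + 73*4) = 1/(-1728 + 8 + 96 + 292) = 1/(-1332) = -1/1332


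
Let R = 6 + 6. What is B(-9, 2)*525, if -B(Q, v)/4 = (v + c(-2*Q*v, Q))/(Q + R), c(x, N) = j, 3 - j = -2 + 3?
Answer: -2800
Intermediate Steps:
j = 2 (j = 3 - (-2 + 3) = 3 - 1*1 = 3 - 1 = 2)
c(x, N) = 2
R = 12
B(Q, v) = -4*(2 + v)/(12 + Q) (B(Q, v) = -4*(v + 2)/(Q + 12) = -4*(2 + v)/(12 + Q))
B(-9, 2)*525 = (4*(-2 - 1*2)/(12 - 9))*525 = (4*(-2 - 2)/3)*525 = (4*(1/3)*(-4))*525 = -16/3*525 = -2800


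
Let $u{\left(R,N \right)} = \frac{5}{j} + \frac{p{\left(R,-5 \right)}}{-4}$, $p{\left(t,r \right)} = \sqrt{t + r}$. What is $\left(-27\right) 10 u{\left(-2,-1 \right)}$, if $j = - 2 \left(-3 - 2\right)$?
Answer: $-135 + \frac{135 i \sqrt{7}}{2} \approx -135.0 + 178.59 i$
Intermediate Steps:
$p{\left(t,r \right)} = \sqrt{r + t}$
$j = 10$ ($j = \left(-2\right) \left(-5\right) = 10$)
$u{\left(R,N \right)} = \frac{1}{2} - \frac{\sqrt{-5 + R}}{4}$ ($u{\left(R,N \right)} = \frac{5}{10} + \frac{\sqrt{-5 + R}}{-4} = 5 \cdot \frac{1}{10} + \sqrt{-5 + R} \left(- \frac{1}{4}\right) = \frac{1}{2} - \frac{\sqrt{-5 + R}}{4}$)
$\left(-27\right) 10 u{\left(-2,-1 \right)} = \left(-27\right) 10 \left(\frac{1}{2} - \frac{\sqrt{-5 - 2}}{4}\right) = - 270 \left(\frac{1}{2} - \frac{\sqrt{-7}}{4}\right) = - 270 \left(\frac{1}{2} - \frac{i \sqrt{7}}{4}\right) = -135 + \frac{135 i \sqrt{7}}{2}$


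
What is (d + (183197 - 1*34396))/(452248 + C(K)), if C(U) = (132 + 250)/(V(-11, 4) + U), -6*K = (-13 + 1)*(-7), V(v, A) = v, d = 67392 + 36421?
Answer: 3157675/5652909 ≈ 0.55859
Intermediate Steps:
d = 103813
K = -14 (K = -(-13 + 1)*(-7)/6 = -(-2)*(-7) = -⅙*84 = -14)
C(U) = 382/(-11 + U) (C(U) = (132 + 250)/(-11 + U) = 382/(-11 + U))
(d + (183197 - 1*34396))/(452248 + C(K)) = (103813 + (183197 - 1*34396))/(452248 + 382/(-11 - 14)) = (103813 + (183197 - 34396))/(452248 + 382/(-25)) = (103813 + 148801)/(452248 + 382*(-1/25)) = 252614/(452248 - 382/25) = 252614/(11305818/25) = 252614*(25/11305818) = 3157675/5652909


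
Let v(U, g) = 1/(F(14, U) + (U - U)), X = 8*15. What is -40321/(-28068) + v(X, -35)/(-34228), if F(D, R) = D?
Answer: 4830368141/3362490264 ≈ 1.4365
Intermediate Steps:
X = 120
v(U, g) = 1/14 (v(U, g) = 1/(14 + (U - U)) = 1/(14 + 0) = 1/14)
-40321/(-28068) + v(X, -35)/(-34228) = -40321/(-28068) + (1/14)/(-34228) = -40321*(-1/28068) + (1/14)*(-1/34228) = 40321/28068 - 1/479192 = 4830368141/3362490264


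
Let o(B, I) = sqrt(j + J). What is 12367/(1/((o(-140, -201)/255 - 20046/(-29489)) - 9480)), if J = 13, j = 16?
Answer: -3457017680358/29489 + 12367*sqrt(29)/255 ≈ -1.1723e+8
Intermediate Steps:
o(B, I) = sqrt(29) (o(B, I) = sqrt(16 + 13) = sqrt(29))
12367/(1/((o(-140, -201)/255 - 20046/(-29489)) - 9480)) = 12367/(1/((sqrt(29)/255 - 20046/(-29489)) - 9480)) = 12367/(1/((sqrt(29)*(1/255) - 20046*(-1/29489)) - 9480)) = 12367/(1/((sqrt(29)/255 + 20046/29489) - 9480)) = 12367/(1/((20046/29489 + sqrt(29)/255) - 9480)) = 12367/(1/(-279535674/29489 + sqrt(29)/255)) = 12367*(-279535674/29489 + sqrt(29)/255) = -3457017680358/29489 + 12367*sqrt(29)/255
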